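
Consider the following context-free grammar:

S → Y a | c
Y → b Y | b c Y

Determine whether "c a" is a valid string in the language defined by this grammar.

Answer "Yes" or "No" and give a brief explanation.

No - no valid derivation exists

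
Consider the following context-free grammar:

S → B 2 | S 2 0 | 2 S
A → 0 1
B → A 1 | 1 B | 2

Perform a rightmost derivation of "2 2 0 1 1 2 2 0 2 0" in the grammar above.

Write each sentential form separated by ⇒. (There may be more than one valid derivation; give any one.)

S ⇒ S 2 0 ⇒ S 2 0 2 0 ⇒ 2 S 2 0 2 0 ⇒ 2 2 S 2 0 2 0 ⇒ 2 2 B 2 2 0 2 0 ⇒ 2 2 A 1 2 2 0 2 0 ⇒ 2 2 0 1 1 2 2 0 2 0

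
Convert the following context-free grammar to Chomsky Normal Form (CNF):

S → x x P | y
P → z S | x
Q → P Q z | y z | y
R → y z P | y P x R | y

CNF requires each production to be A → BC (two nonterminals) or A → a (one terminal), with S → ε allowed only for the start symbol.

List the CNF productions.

TX → x; S → y; TZ → z; P → x; TY → y; Q → y; R → y; S → TX X0; X0 → TX P; P → TZ S; Q → P X1; X1 → Q TZ; Q → TY TZ; R → TY X2; X2 → TZ P; R → TY X3; X3 → P X4; X4 → TX R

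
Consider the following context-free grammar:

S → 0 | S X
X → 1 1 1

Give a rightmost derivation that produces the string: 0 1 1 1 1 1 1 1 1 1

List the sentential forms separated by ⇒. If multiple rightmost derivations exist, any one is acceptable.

S ⇒ S X ⇒ S 1 1 1 ⇒ S X 1 1 1 ⇒ S 1 1 1 1 1 1 ⇒ S X 1 1 1 1 1 1 ⇒ S 1 1 1 1 1 1 1 1 1 ⇒ 0 1 1 1 1 1 1 1 1 1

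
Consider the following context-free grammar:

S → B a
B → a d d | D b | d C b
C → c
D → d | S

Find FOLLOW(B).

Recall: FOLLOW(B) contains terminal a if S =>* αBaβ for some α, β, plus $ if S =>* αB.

We compute FOLLOW(B) using the standard algorithm.
FOLLOW(S) starts with {$}.
FIRST(B) = {a, d}
FIRST(C) = {c}
FIRST(D) = {a, d}
FIRST(S) = {a, d}
FOLLOW(B) = {a}
FOLLOW(C) = {b}
FOLLOW(D) = {b}
FOLLOW(S) = {$, b}
Therefore, FOLLOW(B) = {a}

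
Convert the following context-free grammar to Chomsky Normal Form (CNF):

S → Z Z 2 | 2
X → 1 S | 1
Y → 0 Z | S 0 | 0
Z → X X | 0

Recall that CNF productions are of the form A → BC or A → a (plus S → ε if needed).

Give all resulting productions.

T2 → 2; S → 2; T1 → 1; X → 1; T0 → 0; Y → 0; Z → 0; S → Z X0; X0 → Z T2; X → T1 S; Y → T0 Z; Y → S T0; Z → X X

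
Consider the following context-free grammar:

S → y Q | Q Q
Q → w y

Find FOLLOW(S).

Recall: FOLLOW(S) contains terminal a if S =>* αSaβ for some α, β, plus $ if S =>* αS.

We compute FOLLOW(S) using the standard algorithm.
FOLLOW(S) starts with {$}.
FIRST(Q) = {w}
FIRST(S) = {w, y}
FOLLOW(Q) = {$, w}
FOLLOW(S) = {$}
Therefore, FOLLOW(S) = {$}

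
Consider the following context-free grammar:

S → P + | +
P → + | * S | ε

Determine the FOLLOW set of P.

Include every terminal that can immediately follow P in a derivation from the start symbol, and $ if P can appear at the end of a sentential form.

We compute FOLLOW(P) using the standard algorithm.
FOLLOW(S) starts with {$}.
FIRST(P) = {*, +, ε}
FIRST(S) = {*, +}
FOLLOW(P) = {+}
FOLLOW(S) = {$, +}
Therefore, FOLLOW(P) = {+}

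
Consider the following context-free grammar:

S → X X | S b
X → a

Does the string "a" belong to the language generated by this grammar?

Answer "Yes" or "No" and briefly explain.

No - no valid derivation exists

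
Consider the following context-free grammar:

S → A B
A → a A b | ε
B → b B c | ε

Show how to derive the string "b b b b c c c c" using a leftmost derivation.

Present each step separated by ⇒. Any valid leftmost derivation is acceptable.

S ⇒ A B ⇒ B ⇒ b B c ⇒ b b B c c ⇒ b b b B c c c ⇒ b b b b B c c c c ⇒ b b b b c c c c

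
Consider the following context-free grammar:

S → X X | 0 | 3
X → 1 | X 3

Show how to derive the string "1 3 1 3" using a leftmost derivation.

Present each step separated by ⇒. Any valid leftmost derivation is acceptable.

S ⇒ X X ⇒ X 3 X ⇒ 1 3 X ⇒ 1 3 X 3 ⇒ 1 3 1 3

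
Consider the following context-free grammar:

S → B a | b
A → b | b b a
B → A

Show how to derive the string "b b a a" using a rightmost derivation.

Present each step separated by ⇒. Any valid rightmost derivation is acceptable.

S ⇒ B a ⇒ A a ⇒ b b a a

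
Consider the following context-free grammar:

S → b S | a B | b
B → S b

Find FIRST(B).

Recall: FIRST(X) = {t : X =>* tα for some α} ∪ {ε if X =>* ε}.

We compute FIRST(B) using the standard algorithm.
FIRST(B) = {a, b}
FIRST(S) = {a, b}
Therefore, FIRST(B) = {a, b}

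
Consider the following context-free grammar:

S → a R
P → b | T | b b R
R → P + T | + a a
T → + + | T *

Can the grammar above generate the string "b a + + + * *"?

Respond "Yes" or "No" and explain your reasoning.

No - no valid derivation exists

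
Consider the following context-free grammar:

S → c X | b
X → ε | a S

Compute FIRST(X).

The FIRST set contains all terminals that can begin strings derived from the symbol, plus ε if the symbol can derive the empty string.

We compute FIRST(X) using the standard algorithm.
FIRST(S) = {b, c}
FIRST(X) = {a, ε}
Therefore, FIRST(X) = {a, ε}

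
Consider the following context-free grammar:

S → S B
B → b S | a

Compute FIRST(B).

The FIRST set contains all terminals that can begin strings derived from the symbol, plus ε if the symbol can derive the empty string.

We compute FIRST(B) using the standard algorithm.
FIRST(B) = {a, b}
FIRST(S) = {}
Therefore, FIRST(B) = {a, b}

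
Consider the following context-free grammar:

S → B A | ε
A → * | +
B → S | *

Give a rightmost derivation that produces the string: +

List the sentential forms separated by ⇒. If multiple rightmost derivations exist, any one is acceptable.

S ⇒ B A ⇒ B + ⇒ S + ⇒ +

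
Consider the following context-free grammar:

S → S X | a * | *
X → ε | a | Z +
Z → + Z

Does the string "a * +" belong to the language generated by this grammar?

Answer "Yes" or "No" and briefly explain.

No - no valid derivation exists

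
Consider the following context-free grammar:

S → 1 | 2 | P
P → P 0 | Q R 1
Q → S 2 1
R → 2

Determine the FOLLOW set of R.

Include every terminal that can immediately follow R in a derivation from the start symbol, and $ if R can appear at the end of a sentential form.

We compute FOLLOW(R) using the standard algorithm.
FOLLOW(S) starts with {$}.
FIRST(P) = {1, 2}
FIRST(Q) = {1, 2}
FIRST(R) = {2}
FIRST(S) = {1, 2}
FOLLOW(P) = {$, 0, 2}
FOLLOW(Q) = {2}
FOLLOW(R) = {1}
FOLLOW(S) = {$, 2}
Therefore, FOLLOW(R) = {1}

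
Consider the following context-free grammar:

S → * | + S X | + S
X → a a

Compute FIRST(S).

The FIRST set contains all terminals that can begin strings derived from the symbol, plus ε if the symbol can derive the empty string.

We compute FIRST(S) using the standard algorithm.
FIRST(S) = {*, +}
FIRST(X) = {a}
Therefore, FIRST(S) = {*, +}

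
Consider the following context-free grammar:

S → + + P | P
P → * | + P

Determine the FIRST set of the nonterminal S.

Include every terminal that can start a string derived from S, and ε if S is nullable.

We compute FIRST(S) using the standard algorithm.
FIRST(P) = {*, +}
FIRST(S) = {*, +}
Therefore, FIRST(S) = {*, +}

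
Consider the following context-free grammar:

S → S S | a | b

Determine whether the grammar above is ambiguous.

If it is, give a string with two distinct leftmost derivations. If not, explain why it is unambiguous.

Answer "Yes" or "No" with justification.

Yes - the string 'a a a a a' has two distinct leftmost derivations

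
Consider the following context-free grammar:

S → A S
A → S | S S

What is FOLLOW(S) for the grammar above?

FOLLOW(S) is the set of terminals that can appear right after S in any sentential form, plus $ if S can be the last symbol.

We compute FOLLOW(S) using the standard algorithm.
FOLLOW(S) starts with {$}.
FIRST(A) = {}
FIRST(S) = {}
FOLLOW(A) = {}
FOLLOW(S) = {$}
Therefore, FOLLOW(S) = {$}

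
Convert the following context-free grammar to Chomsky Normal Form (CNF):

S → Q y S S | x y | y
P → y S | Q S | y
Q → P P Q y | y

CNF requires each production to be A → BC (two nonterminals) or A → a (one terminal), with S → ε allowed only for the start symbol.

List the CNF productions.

TY → y; TX → x; S → y; P → y; Q → y; S → Q X0; X0 → TY X1; X1 → S S; S → TX TY; P → TY S; P → Q S; Q → P X2; X2 → P X3; X3 → Q TY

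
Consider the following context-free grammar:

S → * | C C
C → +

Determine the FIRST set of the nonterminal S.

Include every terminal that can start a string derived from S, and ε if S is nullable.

We compute FIRST(S) using the standard algorithm.
FIRST(C) = {+}
FIRST(S) = {*, +}
Therefore, FIRST(S) = {*, +}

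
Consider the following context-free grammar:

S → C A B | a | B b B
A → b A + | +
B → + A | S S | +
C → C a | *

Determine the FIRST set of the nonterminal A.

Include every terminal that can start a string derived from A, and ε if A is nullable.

We compute FIRST(A) using the standard algorithm.
FIRST(A) = {+, b}
FIRST(B) = {*, +, a}
FIRST(C) = {*}
FIRST(S) = {*, +, a}
Therefore, FIRST(A) = {+, b}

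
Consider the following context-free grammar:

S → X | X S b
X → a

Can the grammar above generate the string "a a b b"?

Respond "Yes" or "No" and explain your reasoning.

No - no valid derivation exists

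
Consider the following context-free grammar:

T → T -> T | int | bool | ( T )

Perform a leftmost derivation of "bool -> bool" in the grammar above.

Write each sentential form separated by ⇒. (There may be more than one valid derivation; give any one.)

T ⇒ T -> T ⇒ bool -> T ⇒ bool -> bool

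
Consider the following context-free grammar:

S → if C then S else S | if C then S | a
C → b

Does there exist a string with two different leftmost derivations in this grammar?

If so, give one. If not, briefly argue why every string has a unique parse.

Yes - the string 'if b then if b then a else a' has two distinct leftmost derivations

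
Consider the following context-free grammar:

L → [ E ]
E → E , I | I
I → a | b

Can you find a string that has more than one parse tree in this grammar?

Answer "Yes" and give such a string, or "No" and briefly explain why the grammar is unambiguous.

No - the grammar is unambiguous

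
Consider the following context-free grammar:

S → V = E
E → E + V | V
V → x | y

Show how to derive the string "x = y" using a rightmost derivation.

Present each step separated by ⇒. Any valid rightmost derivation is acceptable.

S ⇒ V = E ⇒ V = V ⇒ V = y ⇒ x = y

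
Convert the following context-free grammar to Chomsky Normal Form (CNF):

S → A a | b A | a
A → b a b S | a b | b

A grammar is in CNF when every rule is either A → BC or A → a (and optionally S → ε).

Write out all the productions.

TA → a; TB → b; S → a; A → b; S → A TA; S → TB A; A → TB X0; X0 → TA X1; X1 → TB S; A → TA TB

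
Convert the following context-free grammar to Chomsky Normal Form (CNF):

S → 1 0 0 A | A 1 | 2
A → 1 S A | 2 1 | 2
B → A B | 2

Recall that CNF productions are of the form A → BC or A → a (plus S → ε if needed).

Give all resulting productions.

T1 → 1; T0 → 0; S → 2; T2 → 2; A → 2; B → 2; S → T1 X0; X0 → T0 X1; X1 → T0 A; S → A T1; A → T1 X2; X2 → S A; A → T2 T1; B → A B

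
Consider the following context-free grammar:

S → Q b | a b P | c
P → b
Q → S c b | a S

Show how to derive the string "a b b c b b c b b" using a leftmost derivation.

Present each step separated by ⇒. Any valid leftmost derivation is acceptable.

S ⇒ Q b ⇒ S c b b ⇒ Q b c b b ⇒ S c b b c b b ⇒ a b P c b b c b b ⇒ a b b c b b c b b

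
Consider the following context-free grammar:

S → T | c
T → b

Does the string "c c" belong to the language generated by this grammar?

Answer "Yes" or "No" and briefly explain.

No - no valid derivation exists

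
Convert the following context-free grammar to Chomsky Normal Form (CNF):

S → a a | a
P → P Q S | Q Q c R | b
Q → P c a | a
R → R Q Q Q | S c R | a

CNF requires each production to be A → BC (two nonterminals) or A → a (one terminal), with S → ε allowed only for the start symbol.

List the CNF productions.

TA → a; S → a; TC → c; P → b; Q → a; R → a; S → TA TA; P → P X0; X0 → Q S; P → Q X1; X1 → Q X2; X2 → TC R; Q → P X3; X3 → TC TA; R → R X4; X4 → Q X5; X5 → Q Q; R → S X6; X6 → TC R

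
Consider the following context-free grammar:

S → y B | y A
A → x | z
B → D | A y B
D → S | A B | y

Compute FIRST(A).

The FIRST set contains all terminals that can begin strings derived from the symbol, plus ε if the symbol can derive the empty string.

We compute FIRST(A) using the standard algorithm.
FIRST(A) = {x, z}
FIRST(B) = {x, y, z}
FIRST(D) = {x, y, z}
FIRST(S) = {y}
Therefore, FIRST(A) = {x, z}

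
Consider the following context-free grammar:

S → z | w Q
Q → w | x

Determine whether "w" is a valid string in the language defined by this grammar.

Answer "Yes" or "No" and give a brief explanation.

No - no valid derivation exists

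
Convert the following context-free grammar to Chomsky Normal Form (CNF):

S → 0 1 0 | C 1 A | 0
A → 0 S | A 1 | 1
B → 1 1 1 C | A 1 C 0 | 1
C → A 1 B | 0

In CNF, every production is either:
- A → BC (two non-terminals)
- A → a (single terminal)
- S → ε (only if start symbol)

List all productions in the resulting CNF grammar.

T0 → 0; T1 → 1; S → 0; A → 1; B → 1; C → 0; S → T0 X0; X0 → T1 T0; S → C X1; X1 → T1 A; A → T0 S; A → A T1; B → T1 X2; X2 → T1 X3; X3 → T1 C; B → A X4; X4 → T1 X5; X5 → C T0; C → A X6; X6 → T1 B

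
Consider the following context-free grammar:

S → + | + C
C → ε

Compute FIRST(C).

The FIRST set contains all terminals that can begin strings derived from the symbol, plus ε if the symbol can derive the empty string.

We compute FIRST(C) using the standard algorithm.
FIRST(C) = {ε}
FIRST(S) = {+}
Therefore, FIRST(C) = {ε}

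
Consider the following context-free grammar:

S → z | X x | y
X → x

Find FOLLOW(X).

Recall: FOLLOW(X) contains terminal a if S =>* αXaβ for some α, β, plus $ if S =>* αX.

We compute FOLLOW(X) using the standard algorithm.
FOLLOW(S) starts with {$}.
FIRST(S) = {x, y, z}
FIRST(X) = {x}
FOLLOW(S) = {$}
FOLLOW(X) = {x}
Therefore, FOLLOW(X) = {x}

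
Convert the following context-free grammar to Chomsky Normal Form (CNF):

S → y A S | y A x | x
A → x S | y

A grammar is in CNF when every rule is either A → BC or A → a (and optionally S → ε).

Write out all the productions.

TY → y; TX → x; S → x; A → y; S → TY X0; X0 → A S; S → TY X1; X1 → A TX; A → TX S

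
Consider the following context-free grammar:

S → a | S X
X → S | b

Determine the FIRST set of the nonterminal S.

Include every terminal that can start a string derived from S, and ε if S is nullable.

We compute FIRST(S) using the standard algorithm.
FIRST(S) = {a}
FIRST(X) = {a, b}
Therefore, FIRST(S) = {a}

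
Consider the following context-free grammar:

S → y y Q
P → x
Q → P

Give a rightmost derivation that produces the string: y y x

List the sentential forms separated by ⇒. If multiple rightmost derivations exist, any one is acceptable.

S ⇒ y y Q ⇒ y y P ⇒ y y x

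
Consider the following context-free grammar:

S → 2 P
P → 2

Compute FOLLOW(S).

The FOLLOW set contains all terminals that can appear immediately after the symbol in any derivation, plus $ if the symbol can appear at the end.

We compute FOLLOW(S) using the standard algorithm.
FOLLOW(S) starts with {$}.
FIRST(P) = {2}
FIRST(S) = {2}
FOLLOW(P) = {$}
FOLLOW(S) = {$}
Therefore, FOLLOW(S) = {$}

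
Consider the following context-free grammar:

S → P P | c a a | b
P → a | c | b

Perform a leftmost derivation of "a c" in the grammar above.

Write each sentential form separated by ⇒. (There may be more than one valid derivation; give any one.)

S ⇒ P P ⇒ a P ⇒ a c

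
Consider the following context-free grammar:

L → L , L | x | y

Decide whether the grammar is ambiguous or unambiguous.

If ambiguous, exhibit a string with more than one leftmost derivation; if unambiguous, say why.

Ambiguous - the string 'x , y , x , y , y' has two distinct leftmost derivations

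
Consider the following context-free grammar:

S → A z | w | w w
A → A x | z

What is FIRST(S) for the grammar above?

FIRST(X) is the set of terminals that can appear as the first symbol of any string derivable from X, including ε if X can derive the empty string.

We compute FIRST(S) using the standard algorithm.
FIRST(A) = {z}
FIRST(S) = {w, z}
Therefore, FIRST(S) = {w, z}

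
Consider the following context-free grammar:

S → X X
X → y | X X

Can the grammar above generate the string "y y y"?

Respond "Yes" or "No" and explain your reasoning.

Yes - a valid derivation exists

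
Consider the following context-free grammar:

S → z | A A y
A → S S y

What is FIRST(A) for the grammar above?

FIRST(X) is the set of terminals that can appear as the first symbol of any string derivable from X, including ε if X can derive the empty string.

We compute FIRST(A) using the standard algorithm.
FIRST(A) = {z}
FIRST(S) = {z}
Therefore, FIRST(A) = {z}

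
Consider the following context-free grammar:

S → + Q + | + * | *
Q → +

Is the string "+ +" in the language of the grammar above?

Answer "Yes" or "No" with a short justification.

No - no valid derivation exists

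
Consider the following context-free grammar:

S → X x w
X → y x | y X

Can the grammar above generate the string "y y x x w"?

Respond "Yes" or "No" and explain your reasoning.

Yes - a valid derivation exists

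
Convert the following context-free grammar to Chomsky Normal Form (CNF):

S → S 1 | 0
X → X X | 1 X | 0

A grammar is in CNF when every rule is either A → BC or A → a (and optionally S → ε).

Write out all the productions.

T1 → 1; S → 0; X → 0; S → S T1; X → X X; X → T1 X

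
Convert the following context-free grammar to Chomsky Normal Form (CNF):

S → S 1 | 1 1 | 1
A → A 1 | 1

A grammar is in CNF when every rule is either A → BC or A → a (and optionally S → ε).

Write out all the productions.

T1 → 1; S → 1; A → 1; S → S T1; S → T1 T1; A → A T1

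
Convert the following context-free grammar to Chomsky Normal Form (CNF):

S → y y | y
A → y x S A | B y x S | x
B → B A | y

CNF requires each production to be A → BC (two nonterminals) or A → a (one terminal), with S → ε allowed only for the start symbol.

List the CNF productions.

TY → y; S → y; TX → x; A → x; B → y; S → TY TY; A → TY X0; X0 → TX X1; X1 → S A; A → B X2; X2 → TY X3; X3 → TX S; B → B A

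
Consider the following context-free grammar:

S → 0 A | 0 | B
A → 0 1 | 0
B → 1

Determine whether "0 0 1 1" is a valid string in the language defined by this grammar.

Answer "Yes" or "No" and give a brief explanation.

No - no valid derivation exists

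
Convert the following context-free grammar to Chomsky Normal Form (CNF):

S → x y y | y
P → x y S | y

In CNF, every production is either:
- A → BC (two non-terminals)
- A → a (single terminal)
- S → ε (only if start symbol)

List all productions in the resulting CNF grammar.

TX → x; TY → y; S → y; P → y; S → TX X0; X0 → TY TY; P → TX X1; X1 → TY S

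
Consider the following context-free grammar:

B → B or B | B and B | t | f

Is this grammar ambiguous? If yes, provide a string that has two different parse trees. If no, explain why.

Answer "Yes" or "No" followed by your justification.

Yes - the string 'f and t or t or t and t' has two distinct leftmost derivations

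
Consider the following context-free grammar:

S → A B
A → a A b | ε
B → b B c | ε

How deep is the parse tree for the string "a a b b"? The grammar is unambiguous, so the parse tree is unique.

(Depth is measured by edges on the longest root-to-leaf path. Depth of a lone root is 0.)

4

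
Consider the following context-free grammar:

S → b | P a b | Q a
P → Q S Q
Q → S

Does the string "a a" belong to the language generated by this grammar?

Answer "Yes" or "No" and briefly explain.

No - no valid derivation exists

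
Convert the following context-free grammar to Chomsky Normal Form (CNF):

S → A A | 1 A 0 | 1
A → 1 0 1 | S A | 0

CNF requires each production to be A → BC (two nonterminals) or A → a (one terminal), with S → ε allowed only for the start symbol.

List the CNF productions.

T1 → 1; T0 → 0; S → 1; A → 0; S → A A; S → T1 X0; X0 → A T0; A → T1 X1; X1 → T0 T1; A → S A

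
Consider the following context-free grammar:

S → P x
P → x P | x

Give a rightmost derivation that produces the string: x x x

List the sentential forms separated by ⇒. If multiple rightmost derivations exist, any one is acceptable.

S ⇒ P x ⇒ x P x ⇒ x x x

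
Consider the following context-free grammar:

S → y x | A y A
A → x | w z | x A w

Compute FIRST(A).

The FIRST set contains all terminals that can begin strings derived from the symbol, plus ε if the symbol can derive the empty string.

We compute FIRST(A) using the standard algorithm.
FIRST(A) = {w, x}
FIRST(S) = {w, x, y}
Therefore, FIRST(A) = {w, x}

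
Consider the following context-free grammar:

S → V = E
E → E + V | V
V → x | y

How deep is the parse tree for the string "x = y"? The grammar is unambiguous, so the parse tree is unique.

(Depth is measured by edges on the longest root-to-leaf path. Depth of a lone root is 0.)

3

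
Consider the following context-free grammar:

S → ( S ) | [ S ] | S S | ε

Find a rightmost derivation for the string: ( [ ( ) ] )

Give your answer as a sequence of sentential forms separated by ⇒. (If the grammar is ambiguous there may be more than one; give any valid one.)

S ⇒ ( S ) ⇒ ( [ S ] ) ⇒ ( [ ( S ) ] ) ⇒ ( [ ( ) ] )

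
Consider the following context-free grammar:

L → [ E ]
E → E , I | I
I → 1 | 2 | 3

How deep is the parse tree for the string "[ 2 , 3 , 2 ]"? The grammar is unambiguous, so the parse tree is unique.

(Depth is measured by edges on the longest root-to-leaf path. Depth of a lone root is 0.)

5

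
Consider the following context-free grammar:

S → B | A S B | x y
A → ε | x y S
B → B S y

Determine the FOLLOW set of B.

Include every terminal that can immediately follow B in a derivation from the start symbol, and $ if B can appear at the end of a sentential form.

We compute FOLLOW(B) using the standard algorithm.
FOLLOW(S) starts with {$}.
FIRST(A) = {x, ε}
FIRST(B) = {}
FIRST(S) = {x}
FOLLOW(A) = {x}
FOLLOW(B) = {$, x, y}
FOLLOW(S) = {$, x, y}
Therefore, FOLLOW(B) = {$, x, y}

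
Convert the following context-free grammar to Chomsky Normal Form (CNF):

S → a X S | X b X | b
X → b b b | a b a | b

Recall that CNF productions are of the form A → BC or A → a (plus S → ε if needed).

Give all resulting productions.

TA → a; TB → b; S → b; X → b; S → TA X0; X0 → X S; S → X X1; X1 → TB X; X → TB X2; X2 → TB TB; X → TA X3; X3 → TB TA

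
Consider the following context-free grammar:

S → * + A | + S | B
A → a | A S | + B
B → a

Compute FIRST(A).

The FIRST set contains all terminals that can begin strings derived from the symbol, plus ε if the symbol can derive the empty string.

We compute FIRST(A) using the standard algorithm.
FIRST(A) = {+, a}
FIRST(B) = {a}
FIRST(S) = {*, +, a}
Therefore, FIRST(A) = {+, a}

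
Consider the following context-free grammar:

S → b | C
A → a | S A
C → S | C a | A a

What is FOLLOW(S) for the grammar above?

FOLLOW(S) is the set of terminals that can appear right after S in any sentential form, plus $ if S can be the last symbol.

We compute FOLLOW(S) using the standard algorithm.
FOLLOW(S) starts with {$}.
FIRST(A) = {a, b}
FIRST(C) = {a, b}
FIRST(S) = {a, b}
FOLLOW(A) = {a}
FOLLOW(C) = {$, a, b}
FOLLOW(S) = {$, a, b}
Therefore, FOLLOW(S) = {$, a, b}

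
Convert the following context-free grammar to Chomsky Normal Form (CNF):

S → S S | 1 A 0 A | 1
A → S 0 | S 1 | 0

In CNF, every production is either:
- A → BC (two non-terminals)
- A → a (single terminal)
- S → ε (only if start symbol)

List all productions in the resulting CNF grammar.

T1 → 1; T0 → 0; S → 1; A → 0; S → S S; S → T1 X0; X0 → A X1; X1 → T0 A; A → S T0; A → S T1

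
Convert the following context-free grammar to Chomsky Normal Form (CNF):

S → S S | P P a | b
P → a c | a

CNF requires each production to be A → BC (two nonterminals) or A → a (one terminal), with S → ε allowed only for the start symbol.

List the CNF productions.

TA → a; S → b; TC → c; P → a; S → S S; S → P X0; X0 → P TA; P → TA TC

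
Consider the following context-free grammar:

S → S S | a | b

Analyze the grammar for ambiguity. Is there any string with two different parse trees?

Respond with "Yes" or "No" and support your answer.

Yes - the string 'a a a a b' has two distinct parse trees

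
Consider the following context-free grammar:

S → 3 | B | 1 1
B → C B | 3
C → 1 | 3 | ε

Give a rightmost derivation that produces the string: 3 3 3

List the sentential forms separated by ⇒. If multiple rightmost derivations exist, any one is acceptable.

S ⇒ B ⇒ C B ⇒ C C B ⇒ C C 3 ⇒ C 3 3 ⇒ 3 3 3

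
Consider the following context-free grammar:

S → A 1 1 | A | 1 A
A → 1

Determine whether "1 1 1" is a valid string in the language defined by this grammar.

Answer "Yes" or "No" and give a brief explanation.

Yes - a valid derivation exists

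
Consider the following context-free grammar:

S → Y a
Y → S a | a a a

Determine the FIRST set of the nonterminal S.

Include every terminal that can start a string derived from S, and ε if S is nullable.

We compute FIRST(S) using the standard algorithm.
FIRST(S) = {a}
FIRST(Y) = {a}
Therefore, FIRST(S) = {a}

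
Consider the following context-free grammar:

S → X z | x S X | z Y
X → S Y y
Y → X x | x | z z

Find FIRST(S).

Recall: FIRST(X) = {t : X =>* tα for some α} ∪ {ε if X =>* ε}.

We compute FIRST(S) using the standard algorithm.
FIRST(S) = {x, z}
FIRST(X) = {x, z}
FIRST(Y) = {x, z}
Therefore, FIRST(S) = {x, z}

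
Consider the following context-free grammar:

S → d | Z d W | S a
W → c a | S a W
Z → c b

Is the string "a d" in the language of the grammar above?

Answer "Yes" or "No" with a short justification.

No - no valid derivation exists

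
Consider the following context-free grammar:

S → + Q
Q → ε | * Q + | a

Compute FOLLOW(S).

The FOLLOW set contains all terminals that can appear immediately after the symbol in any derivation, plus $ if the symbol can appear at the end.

We compute FOLLOW(S) using the standard algorithm.
FOLLOW(S) starts with {$}.
FIRST(Q) = {*, a, ε}
FIRST(S) = {+}
FOLLOW(Q) = {$, +}
FOLLOW(S) = {$}
Therefore, FOLLOW(S) = {$}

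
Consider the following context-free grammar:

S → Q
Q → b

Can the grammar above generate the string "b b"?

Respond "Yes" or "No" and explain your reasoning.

No - no valid derivation exists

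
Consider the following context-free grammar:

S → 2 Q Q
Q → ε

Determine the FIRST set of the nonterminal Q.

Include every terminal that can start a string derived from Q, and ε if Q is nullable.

We compute FIRST(Q) using the standard algorithm.
FIRST(Q) = {ε}
FIRST(S) = {2}
Therefore, FIRST(Q) = {ε}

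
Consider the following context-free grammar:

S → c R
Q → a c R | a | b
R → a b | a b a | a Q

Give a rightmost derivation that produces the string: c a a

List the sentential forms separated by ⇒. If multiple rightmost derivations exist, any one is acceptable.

S ⇒ c R ⇒ c a Q ⇒ c a a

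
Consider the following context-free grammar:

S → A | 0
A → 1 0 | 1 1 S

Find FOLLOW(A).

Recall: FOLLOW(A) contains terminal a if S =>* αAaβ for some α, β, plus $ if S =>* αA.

We compute FOLLOW(A) using the standard algorithm.
FOLLOW(S) starts with {$}.
FIRST(A) = {1}
FIRST(S) = {0, 1}
FOLLOW(A) = {$}
FOLLOW(S) = {$}
Therefore, FOLLOW(A) = {$}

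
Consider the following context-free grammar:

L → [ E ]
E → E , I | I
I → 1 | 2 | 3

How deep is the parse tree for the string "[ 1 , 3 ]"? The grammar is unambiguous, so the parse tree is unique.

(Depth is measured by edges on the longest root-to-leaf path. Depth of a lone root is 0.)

4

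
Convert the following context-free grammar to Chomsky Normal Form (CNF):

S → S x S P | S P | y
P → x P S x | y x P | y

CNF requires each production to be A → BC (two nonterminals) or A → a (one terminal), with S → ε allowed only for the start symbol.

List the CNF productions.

TX → x; S → y; TY → y; P → y; S → S X0; X0 → TX X1; X1 → S P; S → S P; P → TX X2; X2 → P X3; X3 → S TX; P → TY X4; X4 → TX P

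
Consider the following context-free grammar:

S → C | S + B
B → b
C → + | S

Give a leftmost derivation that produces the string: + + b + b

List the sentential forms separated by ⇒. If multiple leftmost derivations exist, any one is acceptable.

S ⇒ S + B ⇒ S + B + B ⇒ C + B + B ⇒ + + B + B ⇒ + + b + B ⇒ + + b + b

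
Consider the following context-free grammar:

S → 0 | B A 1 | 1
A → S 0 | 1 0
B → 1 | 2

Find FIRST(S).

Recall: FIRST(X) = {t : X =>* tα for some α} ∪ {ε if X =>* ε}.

We compute FIRST(S) using the standard algorithm.
FIRST(A) = {0, 1, 2}
FIRST(B) = {1, 2}
FIRST(S) = {0, 1, 2}
Therefore, FIRST(S) = {0, 1, 2}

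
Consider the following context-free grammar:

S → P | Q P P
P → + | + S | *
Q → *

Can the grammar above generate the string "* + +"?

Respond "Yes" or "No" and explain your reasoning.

Yes - a valid derivation exists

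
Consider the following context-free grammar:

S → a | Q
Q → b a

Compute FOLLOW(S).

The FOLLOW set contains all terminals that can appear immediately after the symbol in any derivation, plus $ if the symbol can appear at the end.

We compute FOLLOW(S) using the standard algorithm.
FOLLOW(S) starts with {$}.
FIRST(Q) = {b}
FIRST(S) = {a, b}
FOLLOW(Q) = {$}
FOLLOW(S) = {$}
Therefore, FOLLOW(S) = {$}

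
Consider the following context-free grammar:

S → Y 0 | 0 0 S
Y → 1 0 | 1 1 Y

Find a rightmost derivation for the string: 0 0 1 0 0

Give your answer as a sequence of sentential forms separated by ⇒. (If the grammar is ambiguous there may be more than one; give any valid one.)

S ⇒ 0 0 S ⇒ 0 0 Y 0 ⇒ 0 0 1 0 0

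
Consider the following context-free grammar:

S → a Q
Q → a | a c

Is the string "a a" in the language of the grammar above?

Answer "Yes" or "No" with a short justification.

Yes - a valid derivation exists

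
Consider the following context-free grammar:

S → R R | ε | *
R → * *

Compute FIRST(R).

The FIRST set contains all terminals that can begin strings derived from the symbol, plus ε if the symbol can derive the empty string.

We compute FIRST(R) using the standard algorithm.
FIRST(R) = {*}
FIRST(S) = {*, ε}
Therefore, FIRST(R) = {*}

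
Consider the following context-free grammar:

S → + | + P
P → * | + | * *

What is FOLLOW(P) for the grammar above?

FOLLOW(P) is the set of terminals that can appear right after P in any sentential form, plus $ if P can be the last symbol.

We compute FOLLOW(P) using the standard algorithm.
FOLLOW(S) starts with {$}.
FIRST(P) = {*, +}
FIRST(S) = {+}
FOLLOW(P) = {$}
FOLLOW(S) = {$}
Therefore, FOLLOW(P) = {$}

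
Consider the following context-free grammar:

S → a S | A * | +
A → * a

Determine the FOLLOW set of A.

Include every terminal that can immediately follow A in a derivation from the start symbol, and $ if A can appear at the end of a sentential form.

We compute FOLLOW(A) using the standard algorithm.
FOLLOW(S) starts with {$}.
FIRST(A) = {*}
FIRST(S) = {*, +, a}
FOLLOW(A) = {*}
FOLLOW(S) = {$}
Therefore, FOLLOW(A) = {*}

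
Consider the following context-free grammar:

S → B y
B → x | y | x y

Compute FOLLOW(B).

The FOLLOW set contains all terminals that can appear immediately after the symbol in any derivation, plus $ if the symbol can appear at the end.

We compute FOLLOW(B) using the standard algorithm.
FOLLOW(S) starts with {$}.
FIRST(B) = {x, y}
FIRST(S) = {x, y}
FOLLOW(B) = {y}
FOLLOW(S) = {$}
Therefore, FOLLOW(B) = {y}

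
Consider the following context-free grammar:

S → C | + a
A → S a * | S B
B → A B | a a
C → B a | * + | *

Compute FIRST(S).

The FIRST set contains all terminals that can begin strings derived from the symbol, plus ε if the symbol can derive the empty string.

We compute FIRST(S) using the standard algorithm.
FIRST(A) = {*, +, a}
FIRST(B) = {*, +, a}
FIRST(C) = {*, +, a}
FIRST(S) = {*, +, a}
Therefore, FIRST(S) = {*, +, a}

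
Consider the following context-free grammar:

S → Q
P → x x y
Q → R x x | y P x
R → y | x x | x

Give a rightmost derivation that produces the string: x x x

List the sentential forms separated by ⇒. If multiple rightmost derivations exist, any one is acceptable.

S ⇒ Q ⇒ R x x ⇒ x x x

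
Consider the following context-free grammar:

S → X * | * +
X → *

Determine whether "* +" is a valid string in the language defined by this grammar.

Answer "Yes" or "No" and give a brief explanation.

Yes - a valid derivation exists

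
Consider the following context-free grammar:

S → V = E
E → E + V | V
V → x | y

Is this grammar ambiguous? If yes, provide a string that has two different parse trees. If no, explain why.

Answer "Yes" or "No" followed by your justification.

No - the grammar is unambiguous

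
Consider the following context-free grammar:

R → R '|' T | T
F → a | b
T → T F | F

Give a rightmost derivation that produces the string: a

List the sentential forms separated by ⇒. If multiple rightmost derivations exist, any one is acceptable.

R ⇒ T ⇒ F ⇒ a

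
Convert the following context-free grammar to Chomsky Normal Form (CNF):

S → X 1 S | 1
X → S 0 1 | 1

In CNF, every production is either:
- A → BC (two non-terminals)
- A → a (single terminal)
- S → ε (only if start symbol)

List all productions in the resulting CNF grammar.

T1 → 1; S → 1; T0 → 0; X → 1; S → X X0; X0 → T1 S; X → S X1; X1 → T0 T1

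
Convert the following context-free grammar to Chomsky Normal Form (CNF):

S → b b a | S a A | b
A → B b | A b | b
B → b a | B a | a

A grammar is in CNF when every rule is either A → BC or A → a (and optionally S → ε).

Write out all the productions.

TB → b; TA → a; S → b; A → b; B → a; S → TB X0; X0 → TB TA; S → S X1; X1 → TA A; A → B TB; A → A TB; B → TB TA; B → B TA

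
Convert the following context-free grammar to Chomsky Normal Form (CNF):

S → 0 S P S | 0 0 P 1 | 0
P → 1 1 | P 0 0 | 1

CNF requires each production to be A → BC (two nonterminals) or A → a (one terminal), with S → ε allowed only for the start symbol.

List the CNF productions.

T0 → 0; T1 → 1; S → 0; P → 1; S → T0 X0; X0 → S X1; X1 → P S; S → T0 X2; X2 → T0 X3; X3 → P T1; P → T1 T1; P → P X4; X4 → T0 T0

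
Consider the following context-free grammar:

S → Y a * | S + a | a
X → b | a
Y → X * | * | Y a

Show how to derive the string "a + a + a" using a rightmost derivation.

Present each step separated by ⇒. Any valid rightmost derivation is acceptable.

S ⇒ S + a ⇒ S + a + a ⇒ a + a + a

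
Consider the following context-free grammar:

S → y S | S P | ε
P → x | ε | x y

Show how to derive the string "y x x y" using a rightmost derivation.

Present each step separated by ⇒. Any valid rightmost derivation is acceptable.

S ⇒ y S ⇒ y S P ⇒ y S x y ⇒ y S P x y ⇒ y S x x y ⇒ y x x y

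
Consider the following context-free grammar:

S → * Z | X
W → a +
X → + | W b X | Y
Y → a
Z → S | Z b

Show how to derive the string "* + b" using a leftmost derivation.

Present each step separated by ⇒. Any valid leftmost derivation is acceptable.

S ⇒ * Z ⇒ * Z b ⇒ * S b ⇒ * X b ⇒ * + b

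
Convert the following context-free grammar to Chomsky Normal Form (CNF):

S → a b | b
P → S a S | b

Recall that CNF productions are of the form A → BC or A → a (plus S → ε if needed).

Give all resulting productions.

TA → a; TB → b; S → b; P → b; S → TA TB; P → S X0; X0 → TA S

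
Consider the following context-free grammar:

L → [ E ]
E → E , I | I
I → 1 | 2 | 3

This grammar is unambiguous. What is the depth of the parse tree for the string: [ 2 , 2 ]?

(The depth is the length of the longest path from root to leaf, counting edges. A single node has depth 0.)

4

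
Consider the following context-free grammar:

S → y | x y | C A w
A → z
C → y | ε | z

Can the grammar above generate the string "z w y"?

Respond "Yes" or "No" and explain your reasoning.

No - no valid derivation exists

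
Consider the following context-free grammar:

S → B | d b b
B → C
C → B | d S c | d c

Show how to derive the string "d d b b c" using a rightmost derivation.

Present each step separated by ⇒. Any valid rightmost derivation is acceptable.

S ⇒ B ⇒ C ⇒ d S c ⇒ d d b b c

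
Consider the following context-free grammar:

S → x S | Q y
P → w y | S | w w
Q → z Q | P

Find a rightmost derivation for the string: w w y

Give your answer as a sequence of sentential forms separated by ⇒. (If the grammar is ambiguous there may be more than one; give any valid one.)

S ⇒ Q y ⇒ P y ⇒ w w y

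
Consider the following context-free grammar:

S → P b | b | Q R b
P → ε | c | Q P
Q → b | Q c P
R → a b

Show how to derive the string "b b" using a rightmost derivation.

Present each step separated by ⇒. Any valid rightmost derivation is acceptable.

S ⇒ P b ⇒ Q P b ⇒ Q b ⇒ b b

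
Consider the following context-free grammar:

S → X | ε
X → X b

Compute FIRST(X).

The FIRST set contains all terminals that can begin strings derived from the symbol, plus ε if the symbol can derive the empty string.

We compute FIRST(X) using the standard algorithm.
FIRST(S) = {ε}
FIRST(X) = {}
Therefore, FIRST(X) = {}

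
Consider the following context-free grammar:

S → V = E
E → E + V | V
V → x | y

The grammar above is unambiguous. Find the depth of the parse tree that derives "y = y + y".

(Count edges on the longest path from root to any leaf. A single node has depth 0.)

4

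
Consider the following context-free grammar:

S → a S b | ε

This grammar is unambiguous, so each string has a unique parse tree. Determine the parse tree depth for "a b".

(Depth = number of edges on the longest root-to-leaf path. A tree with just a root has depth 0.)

2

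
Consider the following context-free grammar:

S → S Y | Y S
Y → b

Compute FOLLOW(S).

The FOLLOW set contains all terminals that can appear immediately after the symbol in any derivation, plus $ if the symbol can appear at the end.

We compute FOLLOW(S) using the standard algorithm.
FOLLOW(S) starts with {$}.
FIRST(S) = {b}
FIRST(Y) = {b}
FOLLOW(S) = {$, b}
FOLLOW(Y) = {$, b}
Therefore, FOLLOW(S) = {$, b}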